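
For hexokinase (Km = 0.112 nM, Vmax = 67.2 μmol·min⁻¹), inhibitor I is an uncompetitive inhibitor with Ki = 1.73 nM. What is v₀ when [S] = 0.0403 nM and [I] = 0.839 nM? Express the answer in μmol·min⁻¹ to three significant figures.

With α = 1 + [I]/Ki = 1 + 0.839/1.73 = 1.485, the uncompetitive rate law is v = (Vmax/α)·[S] / (Km/α + [S]).
v = (67.2/1.485)×0.0403 / (0.112/1.485 + 0.0403) = 1.824/0.1157 = 15.8 μmol·min⁻¹.

15.8 μmol·min⁻¹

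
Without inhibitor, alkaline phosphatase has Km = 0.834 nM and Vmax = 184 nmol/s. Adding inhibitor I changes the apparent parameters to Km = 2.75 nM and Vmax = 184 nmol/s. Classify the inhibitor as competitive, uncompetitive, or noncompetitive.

Km increases (0.834 → 2.75 nM) while Vmax is unchanged — the hallmark of competitive inhibition.

competitive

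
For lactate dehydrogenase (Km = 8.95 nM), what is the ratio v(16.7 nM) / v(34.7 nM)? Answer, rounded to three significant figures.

Since Vmax cancels, v₂/v₁ = [S]₂(Km+[S]₁) / [S]₁(Km+[S]₂).
= 16.7×(8.95+34.7) / (34.7×(8.95+16.7)) = 729.0/890.1 = 0.819.

0.819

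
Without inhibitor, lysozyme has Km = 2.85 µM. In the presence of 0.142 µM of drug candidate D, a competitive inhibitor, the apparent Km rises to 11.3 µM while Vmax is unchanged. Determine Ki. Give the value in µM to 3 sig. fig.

Competitive: Km,app = α·Km with α = 1 + [I]/Ki.
α = Km,app/Km = 11.3/2.85 = 3.965.
Ki = [I]/(α − 1) = 0.142/2.965 = 0.0479 µM.

0.0479 µM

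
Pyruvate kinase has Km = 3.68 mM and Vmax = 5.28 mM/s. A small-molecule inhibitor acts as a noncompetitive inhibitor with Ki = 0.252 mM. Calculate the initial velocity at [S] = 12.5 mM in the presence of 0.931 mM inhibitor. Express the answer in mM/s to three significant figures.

0.869 mM/s

With α = 1 + [I]/Ki = 1 + 0.931/0.252 = 4.694, the noncompetitive rate law is v = (Vmax/α)·[S] / (Km + [S]).
v = (5.28/4.694)×12.5 / (3.68 + 12.5) = 14.06/16.18 = 0.869 mM/s.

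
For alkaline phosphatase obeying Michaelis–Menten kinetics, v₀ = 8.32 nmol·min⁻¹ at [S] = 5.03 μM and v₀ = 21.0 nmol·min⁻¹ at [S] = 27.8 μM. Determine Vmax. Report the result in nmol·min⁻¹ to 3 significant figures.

In reciprocal form, 1/v = (Km/Vmax)·(1/[S]) + 1/Vmax. The two points give (1/[S], 1/v) = (0.1988, 0.1202) and (0.03597, 0.04762).
Slope = (0.1202 − 0.04762)/(0.1988 − 0.03597) = 0.4457; intercept = 0.1202 − 0.4457×0.1988 = 0.03159.
Vmax = 1/intercept = 31.7 nmol·min⁻¹; Km = slope × Vmax = 0.4457 × 31.7 = 14.1 μM.

31.7 nmol·min⁻¹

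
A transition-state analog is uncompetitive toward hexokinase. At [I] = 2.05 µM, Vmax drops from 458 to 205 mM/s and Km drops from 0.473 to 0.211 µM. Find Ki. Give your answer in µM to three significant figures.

1.66 µM

Uncompetitive: Vmax,app = Vmax/α (and Km,app = Km/α) with α = 1 + [I]/Ki.
α = Vmax/Vmax,app = 458/205 = 2.234.
Ki = [I]/(α − 1) = 2.05/1.234 = 1.66 µM.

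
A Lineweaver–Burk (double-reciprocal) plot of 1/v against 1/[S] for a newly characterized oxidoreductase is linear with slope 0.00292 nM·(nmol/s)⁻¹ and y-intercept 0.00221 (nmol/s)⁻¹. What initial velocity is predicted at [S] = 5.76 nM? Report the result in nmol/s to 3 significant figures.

The y-intercept is 1/Vmax, so Vmax = 1/0.00221 = 452 nmol/s.
The slope is Km/Vmax, so Km = 0.00292 × 452 = 1.32 nM.
Then v = 452 × 5.76/(1.32 + 5.76) = 368 nmol/s.

368 nmol/s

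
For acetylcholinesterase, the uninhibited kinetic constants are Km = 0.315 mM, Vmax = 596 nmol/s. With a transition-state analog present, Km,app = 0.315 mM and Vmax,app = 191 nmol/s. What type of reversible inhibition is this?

Vmax decreases (596 → 191 nmol/s) while Km is unchanged — pure noncompetitive inhibition.

noncompetitive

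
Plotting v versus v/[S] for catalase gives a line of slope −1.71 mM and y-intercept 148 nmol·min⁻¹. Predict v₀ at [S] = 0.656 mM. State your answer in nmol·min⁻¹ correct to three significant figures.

41.0 nmol·min⁻¹

In the Eadie–Hofstee form v = Vmax − Km·(v/[S]), the slope is −Km and the intercept is Vmax, so Km = 1.71 mM and Vmax = 148 nmol·min⁻¹.
v = 148 × 0.656/(1.71 + 0.656) = 41.0 nmol·min⁻¹.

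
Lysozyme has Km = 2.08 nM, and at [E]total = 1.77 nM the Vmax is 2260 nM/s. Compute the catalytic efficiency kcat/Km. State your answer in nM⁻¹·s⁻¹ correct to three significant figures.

614 nM⁻¹·s⁻¹

kcat = Vmax/[E]total = 2260/1.77 = 1280 s⁻¹.
kcat/Km = 1280/2.08 = 614 nM⁻¹·s⁻¹.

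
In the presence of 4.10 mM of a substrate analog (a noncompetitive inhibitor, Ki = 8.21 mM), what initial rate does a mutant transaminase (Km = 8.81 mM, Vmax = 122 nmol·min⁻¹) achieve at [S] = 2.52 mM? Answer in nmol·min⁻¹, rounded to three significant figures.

α = 1 + [I]/Ki = 1 + 4.10/8.21 = 1.499.
For a noncompetitive inhibitor, Vmax is reduced to Vmax/α while Km is unchanged: Km,app = 8.81 mM, Vmax,app = 81.4 nmol·min⁻¹.
v = Vmax,app·[S]/(Km,app + [S]) = 81.4 × 2.52/(8.81 + 2.52) = 18.1 nmol·min⁻¹.

18.1 nmol·min⁻¹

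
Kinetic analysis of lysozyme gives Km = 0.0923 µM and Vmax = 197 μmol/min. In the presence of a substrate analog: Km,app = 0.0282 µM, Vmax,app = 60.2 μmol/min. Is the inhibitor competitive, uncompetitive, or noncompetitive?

Both Km and Vmax decrease by the same factor (~3.27-fold) — characteristic of uncompetitive inhibition.

uncompetitive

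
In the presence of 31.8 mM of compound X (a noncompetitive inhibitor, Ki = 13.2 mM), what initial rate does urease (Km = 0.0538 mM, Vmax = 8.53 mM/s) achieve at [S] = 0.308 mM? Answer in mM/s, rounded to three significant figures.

2.13 mM/s

α = 1 + [I]/Ki = 1 + 31.8/13.2 = 3.409.
For a noncompetitive inhibitor, Vmax is reduced to Vmax/α while Km is unchanged: Km,app = 0.0538 mM, Vmax,app = 2.50 mM/s.
v = Vmax,app·[S]/(Km,app + [S]) = 2.50 × 0.308/(0.0538 + 0.308) = 2.13 mM/s.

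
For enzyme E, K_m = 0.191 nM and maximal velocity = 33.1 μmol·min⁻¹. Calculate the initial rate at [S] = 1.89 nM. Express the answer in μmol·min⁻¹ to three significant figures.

30.1 μmol·min⁻¹

v = Vmax·[S]/(Km + [S]) = 33.1 × 1.89 / (0.191 + 1.89)
  = 62.56 / 2.081 = 30.1 μmol·min⁻¹.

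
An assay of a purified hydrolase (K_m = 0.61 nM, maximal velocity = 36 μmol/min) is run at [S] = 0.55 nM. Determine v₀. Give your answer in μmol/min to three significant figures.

17.1 μmol/min

[S]/(Km+[S]) = 0.55/1.160 = 0.4741, the fractional saturation.
v = 0.4741 × Vmax = 0.4741 × 36 = 17.1 μmol/min.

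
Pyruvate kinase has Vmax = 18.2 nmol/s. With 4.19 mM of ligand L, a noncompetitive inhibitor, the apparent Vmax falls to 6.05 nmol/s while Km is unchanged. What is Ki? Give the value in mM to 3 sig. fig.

Noncompetitive: Vmax,app = Vmax/α with α = 1 + [I]/Ki.
α = Vmax/Vmax,app = 18.2/6.05 = 3.008.
Ki = [I]/(α − 1) = 4.19/2.008 = 2.09 mM.

2.09 mM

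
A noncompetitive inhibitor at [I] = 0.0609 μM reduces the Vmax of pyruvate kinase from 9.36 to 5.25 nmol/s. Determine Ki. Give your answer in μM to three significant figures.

0.0778 μM

Noncompetitive: Vmax,app = Vmax/α with α = 1 + [I]/Ki.
α = Vmax/Vmax,app = 9.36/5.25 = 1.783.
Since α = 1 + [I]/Ki, [I]/Ki = 1.783 − 1 = 0.7829 and Ki = 0.0609/0.7829 = 0.0778 μM.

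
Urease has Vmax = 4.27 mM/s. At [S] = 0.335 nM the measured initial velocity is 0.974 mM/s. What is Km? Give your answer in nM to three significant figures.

From v = Vmax[S]/(Km+[S]), Km = [S](Vmax − v)/v.
Km = 0.335 × (4.27 − 0.974) / 0.974 = 1.104/0.974 = 1.13 nM.

1.13 nM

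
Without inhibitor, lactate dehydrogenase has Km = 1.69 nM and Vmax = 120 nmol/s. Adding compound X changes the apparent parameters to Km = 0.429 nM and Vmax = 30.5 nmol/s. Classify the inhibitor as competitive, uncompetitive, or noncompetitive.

Both Km and Vmax decrease by the same factor (~3.94-fold) — characteristic of uncompetitive inhibition.

uncompetitive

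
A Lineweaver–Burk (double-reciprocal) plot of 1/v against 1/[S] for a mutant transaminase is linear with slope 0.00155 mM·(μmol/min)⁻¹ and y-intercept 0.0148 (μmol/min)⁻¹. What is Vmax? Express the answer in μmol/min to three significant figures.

The y-intercept of a Lineweaver–Burk plot equals 1/Vmax, so Vmax = 1/0.0148 = 67.6 μmol/min.

67.6 μmol/min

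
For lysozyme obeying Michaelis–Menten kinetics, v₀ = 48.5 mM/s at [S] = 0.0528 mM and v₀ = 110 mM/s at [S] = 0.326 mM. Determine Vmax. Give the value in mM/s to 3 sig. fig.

In reciprocal form, 1/v = (Km/Vmax)·(1/[S]) + 1/Vmax. The two points give (1/[S], 1/v) = (18.94, 0.02062) and (3.067, 0.009091).
Slope = (0.02062 − 0.009091)/(18.94 − 3.067) = 0.0007263; intercept = 0.02062 − 0.0007263×18.94 = 0.006863.
Vmax = 1/intercept = 146 mM/s; Km = slope × Vmax = 0.0007263 × 146 = 0.106 mM.

146 mM/s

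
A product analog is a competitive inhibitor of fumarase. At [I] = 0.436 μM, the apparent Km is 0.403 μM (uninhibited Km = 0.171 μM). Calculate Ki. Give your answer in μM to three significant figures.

Competitive: Km,app = α·Km with α = 1 + [I]/Ki.
α = Km,app/Km = 0.403/0.171 = 2.357.
Since α = 1 + [I]/Ki, [I]/Ki = 2.357 − 1 = 1.357 and Ki = 0.436/1.357 = 0.321 μM.

0.321 μM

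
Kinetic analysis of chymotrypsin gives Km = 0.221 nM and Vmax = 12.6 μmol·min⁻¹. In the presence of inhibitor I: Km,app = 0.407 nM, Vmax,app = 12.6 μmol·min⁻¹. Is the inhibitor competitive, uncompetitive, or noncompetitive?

Km increases (0.221 → 0.407 nM) while Vmax is unchanged — the hallmark of competitive inhibition.

competitive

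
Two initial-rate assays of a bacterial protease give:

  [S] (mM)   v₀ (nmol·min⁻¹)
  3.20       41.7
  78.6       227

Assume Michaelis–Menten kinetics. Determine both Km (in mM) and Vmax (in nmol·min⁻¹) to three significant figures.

From v = Vmax[S]/(Km+[S]), each point gives Vmax = v(Km+[S])/[S].
Equating: 41.7(Km+3.20)/3.20 = 227(Km+78.6)/78.6.
13.03·Km + 41.7 = 2.888·Km + 227, so (13.03 − 2.888)·Km = 227 − 41.7.
Km = 185.3/10.14 = 18.3 mM; then Vmax = 41.7(18.3+3.20)/3.20 = 280 nmol·min⁻¹.

Km = 18.3 mM; Vmax = 280 nmol·min⁻¹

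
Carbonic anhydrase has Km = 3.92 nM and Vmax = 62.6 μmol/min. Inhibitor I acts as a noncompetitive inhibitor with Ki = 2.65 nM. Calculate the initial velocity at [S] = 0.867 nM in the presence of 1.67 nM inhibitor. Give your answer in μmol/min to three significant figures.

α = 1 + [I]/Ki = 1 + 1.67/2.65 = 1.630.
For a noncompetitive inhibitor, Vmax is reduced to Vmax/α while Km is unchanged: Km,app = 3.92 nM, Vmax,app = 38.4 μmol/min.
v = Vmax,app·[S]/(Km,app + [S]) = 38.4 × 0.867/(3.92 + 0.867) = 6.95 μmol/min.

6.95 μmol/min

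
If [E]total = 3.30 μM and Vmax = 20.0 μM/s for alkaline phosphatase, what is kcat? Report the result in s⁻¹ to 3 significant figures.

6.06 s⁻¹

kcat = Vmax/[E]total = 20.0 μM/s / 3.30 μM = 6.06 s⁻¹.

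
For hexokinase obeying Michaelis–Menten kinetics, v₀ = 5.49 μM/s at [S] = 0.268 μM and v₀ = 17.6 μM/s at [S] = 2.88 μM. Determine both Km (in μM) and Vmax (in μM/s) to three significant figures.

Km = 0.842 μM; Vmax = 22.7 μM/s

In reciprocal form, 1/v = (Km/Vmax)·(1/[S]) + 1/Vmax. The two points give (1/[S], 1/v) = (3.731, 0.1821) and (0.3472, 0.05682).
Slope = (0.1821 − 0.05682)/(3.731 − 0.3472) = 0.03704; intercept = 0.1821 − 0.03704×3.731 = 0.04396.
Vmax = 1/intercept = 22.7 μM/s; Km = slope × Vmax = 0.03704 × 22.7 = 0.842 μM.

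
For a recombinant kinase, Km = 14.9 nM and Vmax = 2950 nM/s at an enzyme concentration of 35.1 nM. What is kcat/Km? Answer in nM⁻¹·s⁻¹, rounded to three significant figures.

5.64 nM⁻¹·s⁻¹

kcat = Vmax/[E]total = 2950/35.1 = 84.0 s⁻¹.
kcat/Km = 84.0/14.9 = 5.64 nM⁻¹·s⁻¹.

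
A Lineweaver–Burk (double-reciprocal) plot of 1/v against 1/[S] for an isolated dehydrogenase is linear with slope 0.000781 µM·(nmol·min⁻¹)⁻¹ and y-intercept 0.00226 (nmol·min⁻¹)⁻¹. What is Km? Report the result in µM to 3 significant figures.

y-intercept = 1/Vmax ⇒ Vmax = 442 nmol·min⁻¹; slope = Km/Vmax ⇒ Km = slope × Vmax.
Km = 0.000781 × 442 = 0.346 µM.

0.346 µM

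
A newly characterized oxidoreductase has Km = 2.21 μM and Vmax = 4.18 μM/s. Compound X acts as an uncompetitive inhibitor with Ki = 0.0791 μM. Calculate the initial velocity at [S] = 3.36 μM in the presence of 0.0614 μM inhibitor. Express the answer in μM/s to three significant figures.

α = 1 + [I]/Ki = 1 + 0.0614/0.0791 = 1.776.
For an uncompetitive inhibitor, both parameters are divided by α, giving Vmax/α and Km/α: Km,app = 1.24 μM, Vmax,app = 2.35 μM/s.
v = Vmax,app·[S]/(Km,app + [S]) = 2.35 × 3.36/(1.24 + 3.36) = 1.72 μM/s.

1.72 μM/s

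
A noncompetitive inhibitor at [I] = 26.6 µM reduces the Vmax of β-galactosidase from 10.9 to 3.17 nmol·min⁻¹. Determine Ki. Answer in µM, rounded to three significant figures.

10.9 µM

Noncompetitive: Vmax,app = Vmax/α with α = 1 + [I]/Ki.
α = Vmax/Vmax,app = 10.9/3.17 = 3.438.
Ki = [I]/(α − 1) = 26.6/2.438 = 10.9 µM.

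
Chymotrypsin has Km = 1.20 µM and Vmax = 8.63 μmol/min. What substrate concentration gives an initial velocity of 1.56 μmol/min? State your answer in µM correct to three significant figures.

Rearranging v = Vmax[S]/(Km+[S]) gives [S] = Km·v/(Vmax − v).
[S] = 1.20 × 1.56 / (8.63 − 1.56) = 1.872/7.070 = 0.265 µM.

0.265 µM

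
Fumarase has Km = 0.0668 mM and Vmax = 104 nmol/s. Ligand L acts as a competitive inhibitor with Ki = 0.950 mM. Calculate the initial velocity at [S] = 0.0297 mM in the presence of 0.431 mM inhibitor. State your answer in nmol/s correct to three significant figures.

24.4 nmol/s

With α = 1 + [I]/Ki = 1 + 0.431/0.950 = 1.454, the competitive rate law is v = Vmax[S] / (αKm + [S]).
v = 104×0.0297 / (1.454×0.0668 + 0.0297) = 3.089/0.1268 = 24.4 nmol/s.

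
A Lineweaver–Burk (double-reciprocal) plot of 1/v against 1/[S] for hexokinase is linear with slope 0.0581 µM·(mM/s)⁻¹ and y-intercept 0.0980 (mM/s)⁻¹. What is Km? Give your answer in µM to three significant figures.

0.593 µM

y-intercept = 1/Vmax ⇒ Vmax = 10.2 mM/s; slope = Km/Vmax ⇒ Km = slope × Vmax.
Km = 0.0581 × 10.2 = 0.593 µM.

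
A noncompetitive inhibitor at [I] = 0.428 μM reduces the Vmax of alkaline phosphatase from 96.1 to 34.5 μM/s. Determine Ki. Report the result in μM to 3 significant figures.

0.240 μM

Noncompetitive: Vmax,app = Vmax/α with α = 1 + [I]/Ki.
α = Vmax/Vmax,app = 96.1/34.5 = 2.786.
Since α = 1 + [I]/Ki, [I]/Ki = 2.786 − 1 = 1.786 and Ki = 0.428/1.786 = 0.240 μM.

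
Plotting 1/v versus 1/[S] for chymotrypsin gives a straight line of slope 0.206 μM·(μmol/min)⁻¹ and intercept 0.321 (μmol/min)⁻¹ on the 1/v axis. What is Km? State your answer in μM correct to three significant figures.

y-intercept = 1/Vmax ⇒ Vmax = 3.12 μmol/min; slope = Km/Vmax ⇒ Km = slope × Vmax.
Km = 0.206 × 3.12 = 0.642 μM.

0.642 μM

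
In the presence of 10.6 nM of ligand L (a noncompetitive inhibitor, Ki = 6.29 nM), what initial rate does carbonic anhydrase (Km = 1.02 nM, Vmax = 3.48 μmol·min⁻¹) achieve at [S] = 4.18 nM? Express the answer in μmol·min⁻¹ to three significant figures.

1.04 μmol·min⁻¹

α = 1 + [I]/Ki = 1 + 10.6/6.29 = 2.685.
For a noncompetitive inhibitor, Vmax is reduced to Vmax/α while Km is unchanged: Km,app = 1.02 nM, Vmax,app = 1.30 μmol·min⁻¹.
v = Vmax,app·[S]/(Km,app + [S]) = 1.30 × 4.18/(1.02 + 4.18) = 1.04 μmol·min⁻¹.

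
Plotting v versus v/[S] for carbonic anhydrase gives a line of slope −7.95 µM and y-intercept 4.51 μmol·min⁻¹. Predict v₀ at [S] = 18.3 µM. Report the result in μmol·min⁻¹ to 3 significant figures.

In the Eadie–Hofstee form v = Vmax − Km·(v/[S]), the slope is −Km and the intercept is Vmax, so Km = 7.95 µM and Vmax = 4.51 μmol·min⁻¹.
v = 4.51 × 18.3/(7.95 + 18.3) = 3.14 μmol·min⁻¹.

3.14 μmol·min⁻¹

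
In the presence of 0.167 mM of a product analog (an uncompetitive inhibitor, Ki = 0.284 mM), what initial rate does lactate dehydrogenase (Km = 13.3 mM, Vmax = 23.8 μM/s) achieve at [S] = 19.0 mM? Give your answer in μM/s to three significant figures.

α = 1 + [I]/Ki = 1 + 0.167/0.284 = 1.588.
For an uncompetitive inhibitor, both parameters are divided by α, giving Vmax/α and Km/α: Km,app = 8.38 mM, Vmax,app = 15.0 μM/s.
v = Vmax,app·[S]/(Km,app + [S]) = 15.0 × 19.0/(8.38 + 19.0) = 10.4 μM/s.

10.4 μM/s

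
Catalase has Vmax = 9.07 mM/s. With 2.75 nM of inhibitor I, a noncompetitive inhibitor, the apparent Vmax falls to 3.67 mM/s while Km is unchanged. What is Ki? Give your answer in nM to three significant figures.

1.87 nM

Noncompetitive: Vmax,app = Vmax/α with α = 1 + [I]/Ki.
α = Vmax/Vmax,app = 9.07/3.67 = 2.471.
Ki = [I]/(α − 1) = 2.75/1.471 = 1.87 nM.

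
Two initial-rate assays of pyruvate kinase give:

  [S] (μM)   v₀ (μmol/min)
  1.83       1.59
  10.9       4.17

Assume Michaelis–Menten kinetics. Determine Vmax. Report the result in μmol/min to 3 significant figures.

In reciprocal form, 1/v = (Km/Vmax)·(1/[S]) + 1/Vmax. The two points give (1/[S], 1/v) = (0.5464, 0.6289) and (0.09174, 0.2398).
Slope = (0.6289 − 0.2398)/(0.5464 − 0.09174) = 0.8558; intercept = 0.6289 − 0.8558×0.5464 = 0.1613.
Vmax = 1/intercept = 6.20 μmol/min; Km = slope × Vmax = 0.8558 × 6.20 = 5.31 μM.

6.20 μmol/min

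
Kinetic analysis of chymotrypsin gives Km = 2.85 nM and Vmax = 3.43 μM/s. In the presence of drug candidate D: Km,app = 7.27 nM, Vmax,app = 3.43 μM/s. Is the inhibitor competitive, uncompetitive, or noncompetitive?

Km increases (2.85 → 7.27 nM) while Vmax is unchanged — the hallmark of competitive inhibition.

competitive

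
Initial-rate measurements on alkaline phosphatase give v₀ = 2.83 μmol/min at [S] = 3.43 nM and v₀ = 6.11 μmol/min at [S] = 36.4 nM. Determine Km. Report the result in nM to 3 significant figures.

4.99 nM

In reciprocal form, 1/v = (Km/Vmax)·(1/[S]) + 1/Vmax. The two points give (1/[S], 1/v) = (0.2915, 0.3534) and (0.02747, 0.1637).
Slope = (0.3534 − 0.1637)/(0.2915 − 0.02747) = 0.7183; intercept = 0.3534 − 0.7183×0.2915 = 0.1439.
Vmax = 1/intercept = 6.95 μmol/min; Km = slope × Vmax = 0.7183 × 6.95 = 4.99 nM.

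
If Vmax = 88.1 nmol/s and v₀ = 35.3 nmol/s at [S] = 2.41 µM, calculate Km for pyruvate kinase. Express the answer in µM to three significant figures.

From v = Vmax[S]/(Km+[S]), Km = [S](Vmax − v)/v.
Km = 2.41 × (88.1 − 35.3) / 35.3 = 127.2/35.3 = 3.60 µM.

3.60 µM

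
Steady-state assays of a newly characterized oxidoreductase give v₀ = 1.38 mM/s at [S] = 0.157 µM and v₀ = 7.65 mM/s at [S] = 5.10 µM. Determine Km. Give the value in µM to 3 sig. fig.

0.860 µM

In reciprocal form, 1/v = (Km/Vmax)·(1/[S]) + 1/Vmax. The two points give (1/[S], 1/v) = (6.369, 0.7246) and (0.1961, 0.1307).
Slope = (0.7246 − 0.1307)/(6.369 − 0.1961) = 0.09621; intercept = 0.7246 − 0.09621×6.369 = 0.1119.
Vmax = 1/intercept = 8.94 mM/s; Km = slope × Vmax = 0.09621 × 8.94 = 0.860 µM.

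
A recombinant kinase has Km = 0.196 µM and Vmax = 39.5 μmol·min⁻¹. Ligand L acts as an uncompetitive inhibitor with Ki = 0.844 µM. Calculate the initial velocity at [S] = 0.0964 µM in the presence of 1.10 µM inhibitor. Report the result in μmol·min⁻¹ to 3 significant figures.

With α = 1 + [I]/Ki = 1 + 1.10/0.844 = 2.303, the uncompetitive rate law is v = (Vmax/α)·[S] / (Km/α + [S]).
v = (39.5/2.303)×0.0964 / (0.196/2.303 + 0.0964) = 1.653/0.1815 = 9.11 μmol·min⁻¹.

9.11 μmol·min⁻¹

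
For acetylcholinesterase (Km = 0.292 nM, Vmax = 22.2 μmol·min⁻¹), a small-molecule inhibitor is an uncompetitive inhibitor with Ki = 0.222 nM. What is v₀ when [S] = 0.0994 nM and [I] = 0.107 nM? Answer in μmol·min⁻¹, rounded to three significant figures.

5.02 μmol·min⁻¹

With α = 1 + [I]/Ki = 1 + 0.107/0.222 = 1.482, the uncompetitive rate law is v = (Vmax/α)·[S] / (Km/α + [S]).
v = (22.2/1.482)×0.0994 / (0.292/1.482 + 0.0994) = 1.489/0.2964 = 5.02 μmol·min⁻¹.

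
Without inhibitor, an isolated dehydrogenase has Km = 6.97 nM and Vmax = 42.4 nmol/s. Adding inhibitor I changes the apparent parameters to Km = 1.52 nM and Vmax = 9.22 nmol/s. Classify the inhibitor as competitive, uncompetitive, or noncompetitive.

Both Km and Vmax decrease by the same factor (~4.60-fold) — characteristic of uncompetitive inhibition.

uncompetitive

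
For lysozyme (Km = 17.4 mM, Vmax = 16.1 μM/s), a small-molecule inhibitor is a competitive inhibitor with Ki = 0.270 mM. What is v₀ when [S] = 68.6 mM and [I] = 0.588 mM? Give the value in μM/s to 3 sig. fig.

With α = 1 + [I]/Ki = 1 + 0.588/0.270 = 3.178, the competitive rate law is v = Vmax[S] / (αKm + [S]).
v = 16.1×68.6 / (3.178×17.4 + 68.6) = 1104/123.9 = 8.91 μM/s.

8.91 μM/s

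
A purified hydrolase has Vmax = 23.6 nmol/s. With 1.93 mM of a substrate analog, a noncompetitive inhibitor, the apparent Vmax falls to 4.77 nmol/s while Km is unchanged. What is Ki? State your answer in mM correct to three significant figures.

Noncompetitive: Vmax,app = Vmax/α with α = 1 + [I]/Ki.
α = Vmax/Vmax,app = 23.6/4.77 = 4.948.
Since α = 1 + [I]/Ki, [I]/Ki = 4.948 − 1 = 3.948 and Ki = 1.93/3.948 = 0.489 mM.

0.489 mM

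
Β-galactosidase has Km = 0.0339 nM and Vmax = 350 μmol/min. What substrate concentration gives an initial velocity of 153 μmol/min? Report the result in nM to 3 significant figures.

0.0263 nM

The required fractional saturation is v/Vmax = 153/350 = 0.4371.
Then [S]/(Km+[S]) = 0.4371 ⇒ [S] = 0.0339 × 0.4371/(1 − 0.4371) = 0.0263 nM.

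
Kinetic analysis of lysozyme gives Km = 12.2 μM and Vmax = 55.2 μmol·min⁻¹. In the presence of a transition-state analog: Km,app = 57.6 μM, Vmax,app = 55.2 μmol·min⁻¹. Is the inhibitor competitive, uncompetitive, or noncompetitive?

Km increases (12.2 → 57.6 μM) while Vmax is unchanged — the hallmark of competitive inhibition.

competitive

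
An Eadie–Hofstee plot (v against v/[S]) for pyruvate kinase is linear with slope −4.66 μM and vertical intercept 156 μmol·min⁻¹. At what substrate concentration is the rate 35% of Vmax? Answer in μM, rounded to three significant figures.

The Eadie–Hofstee slope gives Km = 4.66 μM (slope = −Km).
v/Vmax = [S]/(Km+[S]) = 0.35 ⇒ [S] = Km·0.35/(1−0.35) = 4.66 × 0.5385 = 2.51 μM.

2.51 μM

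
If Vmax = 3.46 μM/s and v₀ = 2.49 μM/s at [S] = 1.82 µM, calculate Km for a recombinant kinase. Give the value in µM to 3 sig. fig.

v/Vmax = 2.49/3.46 = 0.7197 = [S]/(Km+[S]).
So Km + [S] = [S]/0.7197 = 2.529 µM, giving Km = 2.529 − 1.82 = 0.709 µM.

0.709 µM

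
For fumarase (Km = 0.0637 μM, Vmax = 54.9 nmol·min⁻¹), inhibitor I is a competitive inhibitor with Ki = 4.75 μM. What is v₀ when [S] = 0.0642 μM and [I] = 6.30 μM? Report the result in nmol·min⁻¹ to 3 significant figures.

16.6 nmol·min⁻¹

With α = 1 + [I]/Ki = 1 + 6.30/4.75 = 2.326, the competitive rate law is v = Vmax[S] / (αKm + [S]).
v = 54.9×0.0642 / (2.326×0.0637 + 0.0642) = 3.525/0.2124 = 16.6 nmol·min⁻¹.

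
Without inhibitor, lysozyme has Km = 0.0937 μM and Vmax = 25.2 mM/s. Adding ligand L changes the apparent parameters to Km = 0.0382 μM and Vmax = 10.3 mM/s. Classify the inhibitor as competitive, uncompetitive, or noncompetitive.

uncompetitive

Both Km and Vmax decrease by the same factor (~2.45-fold) — characteristic of uncompetitive inhibition.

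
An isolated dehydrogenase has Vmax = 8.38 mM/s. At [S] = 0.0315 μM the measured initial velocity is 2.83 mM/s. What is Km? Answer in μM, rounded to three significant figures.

From v = Vmax[S]/(Km+[S]), Km = [S](Vmax − v)/v.
Km = 0.0315 × (8.38 − 2.83) / 2.83 = 0.1748/2.83 = 0.0618 μM.

0.0618 μM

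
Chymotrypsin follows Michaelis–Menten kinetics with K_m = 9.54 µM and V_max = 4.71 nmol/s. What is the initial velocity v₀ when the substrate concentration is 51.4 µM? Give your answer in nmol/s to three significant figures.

3.97 nmol/s

v = Vmax·[S]/(Km + [S]) = 4.71 × 51.4 / (9.54 + 51.4)
  = 242.1 / 60.94 = 3.97 nmol/s.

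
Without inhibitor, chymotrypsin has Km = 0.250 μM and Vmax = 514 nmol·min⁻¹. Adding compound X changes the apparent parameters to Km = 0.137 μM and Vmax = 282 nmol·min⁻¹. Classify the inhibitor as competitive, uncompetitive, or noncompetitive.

uncompetitive

Both Km and Vmax decrease by the same factor (~1.82-fold) — characteristic of uncompetitive inhibition.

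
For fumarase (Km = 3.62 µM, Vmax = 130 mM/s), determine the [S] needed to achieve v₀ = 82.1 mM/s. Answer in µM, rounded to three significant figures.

6.20 µM

Rearranging v = Vmax[S]/(Km+[S]) gives [S] = Km·v/(Vmax − v).
[S] = 3.62 × 82.1 / (130 − 82.1) = 297.2/47.90 = 6.20 µM.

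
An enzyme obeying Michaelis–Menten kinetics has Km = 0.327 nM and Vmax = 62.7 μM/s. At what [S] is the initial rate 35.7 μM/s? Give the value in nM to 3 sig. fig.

The required fractional saturation is v/Vmax = 35.7/62.7 = 0.5694.
Then [S]/(Km+[S]) = 0.5694 ⇒ [S] = 0.327 × 0.5694/(1 − 0.5694) = 0.432 nM.

0.432 nM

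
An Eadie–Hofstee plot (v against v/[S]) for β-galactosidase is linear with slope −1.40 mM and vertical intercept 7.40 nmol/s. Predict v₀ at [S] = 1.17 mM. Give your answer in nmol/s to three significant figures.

3.37 nmol/s

In the Eadie–Hofstee form v = Vmax − Km·(v/[S]), the slope is −Km and the intercept is Vmax, so Km = 1.40 mM and Vmax = 7.40 nmol/s.
v = 7.40 × 1.17/(1.40 + 1.17) = 3.37 nmol/s.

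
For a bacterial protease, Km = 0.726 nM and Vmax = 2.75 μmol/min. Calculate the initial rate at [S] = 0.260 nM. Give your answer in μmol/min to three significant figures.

0.725 μmol/min

v = Vmax·[S]/(Km + [S]) = 2.75 × 0.260 / (0.726 + 0.260)
  = 0.7150 / 0.9860 = 0.725 μmol/min.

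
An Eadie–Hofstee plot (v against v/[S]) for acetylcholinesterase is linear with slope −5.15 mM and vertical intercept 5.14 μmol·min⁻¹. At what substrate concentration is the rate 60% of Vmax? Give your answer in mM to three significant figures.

7.72 mM

The Eadie–Hofstee slope gives Km = 5.15 mM (slope = −Km).
v/Vmax = [S]/(Km+[S]) = 0.6 ⇒ [S] = Km·0.6/(1−0.6) = 5.15 × 1.500 = 7.72 mM.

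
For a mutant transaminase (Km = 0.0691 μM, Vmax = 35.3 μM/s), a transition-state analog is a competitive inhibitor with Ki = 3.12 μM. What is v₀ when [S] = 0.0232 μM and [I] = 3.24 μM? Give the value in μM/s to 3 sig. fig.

4.99 μM/s

With α = 1 + [I]/Ki = 1 + 3.24/3.12 = 2.038, the competitive rate law is v = Vmax[S] / (αKm + [S]).
v = 35.3×0.0232 / (2.038×0.0691 + 0.0232) = 0.8190/0.1641 = 4.99 μM/s.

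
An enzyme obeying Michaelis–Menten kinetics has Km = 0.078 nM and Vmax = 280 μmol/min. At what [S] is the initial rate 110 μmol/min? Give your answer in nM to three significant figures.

0.0505 nM

The required fractional saturation is v/Vmax = 110/280 = 0.3929.
Then [S]/(Km+[S]) = 0.3929 ⇒ [S] = 0.078 × 0.3929/(1 − 0.3929) = 0.0505 nM.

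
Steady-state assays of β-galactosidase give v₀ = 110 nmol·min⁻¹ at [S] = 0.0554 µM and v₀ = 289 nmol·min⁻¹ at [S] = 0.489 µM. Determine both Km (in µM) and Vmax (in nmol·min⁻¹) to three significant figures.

Km = 0.128 µM; Vmax = 365 nmol·min⁻¹

From v = Vmax[S]/(Km+[S]), each point gives Vmax = v(Km+[S])/[S].
Equating: 110(Km+0.0554)/0.0554 = 289(Km+0.489)/0.489.
1986·Km + 110 = 591.0·Km + 289, so (1986 − 591.0)·Km = 289 − 110.
Km = 179.0/1395 = 0.128 µM; then Vmax = 110(0.128+0.0554)/0.0554 = 365 nmol·min⁻¹.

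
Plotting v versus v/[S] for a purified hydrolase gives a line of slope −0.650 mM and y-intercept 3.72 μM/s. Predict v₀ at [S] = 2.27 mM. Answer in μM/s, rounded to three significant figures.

2.89 μM/s

In the Eadie–Hofstee form v = Vmax − Km·(v/[S]), the slope is −Km and the intercept is Vmax, so Km = 0.650 mM and Vmax = 3.72 μM/s.
v = 3.72 × 2.27/(0.650 + 2.27) = 2.89 μM/s.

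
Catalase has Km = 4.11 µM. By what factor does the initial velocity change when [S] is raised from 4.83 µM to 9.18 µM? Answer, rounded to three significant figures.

1.28

Since Vmax cancels, v₂/v₁ = [S]₂(Km+[S]₁) / [S]₁(Km+[S]₂).
= 9.18×(4.11+4.83) / (4.83×(4.11+9.18)) = 82.07/64.19 = 1.28.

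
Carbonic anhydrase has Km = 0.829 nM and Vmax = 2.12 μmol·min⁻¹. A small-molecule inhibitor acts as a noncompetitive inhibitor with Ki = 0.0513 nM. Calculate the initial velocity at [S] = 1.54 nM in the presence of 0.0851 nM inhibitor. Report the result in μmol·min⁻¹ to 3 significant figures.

0.518 μmol·min⁻¹

With α = 1 + [I]/Ki = 1 + 0.0851/0.0513 = 2.659, the noncompetitive rate law is v = (Vmax/α)·[S] / (Km + [S]).
v = (2.12/2.659)×1.54 / (0.829 + 1.54) = 1.228/2.369 = 0.518 μmol·min⁻¹.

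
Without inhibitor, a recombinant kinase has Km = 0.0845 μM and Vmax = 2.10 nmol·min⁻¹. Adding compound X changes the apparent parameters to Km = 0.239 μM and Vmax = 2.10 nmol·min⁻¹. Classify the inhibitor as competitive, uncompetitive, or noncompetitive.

competitive

Km increases (0.0845 → 0.239 μM) while Vmax is unchanged — the hallmark of competitive inhibition.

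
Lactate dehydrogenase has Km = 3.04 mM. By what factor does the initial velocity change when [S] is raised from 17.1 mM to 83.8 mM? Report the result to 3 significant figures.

Since Vmax cancels, v₂/v₁ = [S]₂(Km+[S]₁) / [S]₁(Km+[S]₂).
= 83.8×(3.04+17.1) / (17.1×(3.04+83.8)) = 1688/1485 = 1.14.

1.14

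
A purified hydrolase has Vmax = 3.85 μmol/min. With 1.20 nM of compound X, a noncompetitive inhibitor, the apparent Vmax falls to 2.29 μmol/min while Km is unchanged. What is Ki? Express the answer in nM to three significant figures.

1.76 nM

Noncompetitive: Vmax,app = Vmax/α with α = 1 + [I]/Ki.
α = Vmax/Vmax,app = 3.85/2.29 = 1.681.
Since α = 1 + [I]/Ki, [I]/Ki = 1.681 − 1 = 0.6812 and Ki = 1.20/0.6812 = 1.76 nM.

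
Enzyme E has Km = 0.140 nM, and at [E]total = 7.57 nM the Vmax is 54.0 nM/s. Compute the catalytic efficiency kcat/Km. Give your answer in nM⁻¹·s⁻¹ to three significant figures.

kcat = Vmax/[E]total = 54.0/7.57 = 7.13 s⁻¹.
kcat/Km = 7.13/0.140 = 51.0 nM⁻¹·s⁻¹.

51.0 nM⁻¹·s⁻¹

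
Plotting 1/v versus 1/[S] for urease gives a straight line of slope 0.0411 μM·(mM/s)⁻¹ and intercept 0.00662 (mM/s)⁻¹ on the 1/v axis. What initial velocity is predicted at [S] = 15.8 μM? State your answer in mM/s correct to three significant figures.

108 mM/s

The y-intercept is 1/Vmax, so Vmax = 1/0.00662 = 151 mM/s.
The slope is Km/Vmax, so Km = 0.0411 × 151 = 6.21 μM.
Then v = 151 × 15.8/(6.21 + 15.8) = 108 mM/s.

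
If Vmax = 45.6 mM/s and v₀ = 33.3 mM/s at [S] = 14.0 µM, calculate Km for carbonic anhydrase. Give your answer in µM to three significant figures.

v/Vmax = 33.3/45.6 = 0.7303 = [S]/(Km+[S]).
So Km + [S] = [S]/0.7303 = 19.17 µM, giving Km = 19.17 − 14.0 = 5.17 µM.

5.17 µM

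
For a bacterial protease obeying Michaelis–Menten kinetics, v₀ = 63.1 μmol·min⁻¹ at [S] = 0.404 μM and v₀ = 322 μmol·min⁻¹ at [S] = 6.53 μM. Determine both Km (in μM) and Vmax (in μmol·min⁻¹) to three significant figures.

Km = 2.42 μM; Vmax = 441 μmol·min⁻¹

In reciprocal form, 1/v = (Km/Vmax)·(1/[S]) + 1/Vmax. The two points give (1/[S], 1/v) = (2.475, 0.01585) and (0.1531, 0.003106).
Slope = (0.01585 − 0.003106)/(2.475 − 0.1531) = 0.005487; intercept = 0.01585 − 0.005487×2.475 = 0.002265.
Vmax = 1/intercept = 441 μmol·min⁻¹; Km = slope × Vmax = 0.005487 × 441 = 2.42 μM.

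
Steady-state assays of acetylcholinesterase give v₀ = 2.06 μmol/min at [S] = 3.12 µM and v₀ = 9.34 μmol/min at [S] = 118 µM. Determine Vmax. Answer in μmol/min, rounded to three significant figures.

In reciprocal form, 1/v = (Km/Vmax)·(1/[S]) + 1/Vmax. The two points give (1/[S], 1/v) = (0.3205, 0.4854) and (0.008475, 0.1071).
Slope = (0.4854 − 0.1071)/(0.3205 − 0.008475) = 1.213; intercept = 0.4854 − 1.213×0.3205 = 0.09679.
Vmax = 1/intercept = 10.3 μmol/min; Km = slope × Vmax = 1.213 × 10.3 = 12.5 µM.

10.3 μmol/min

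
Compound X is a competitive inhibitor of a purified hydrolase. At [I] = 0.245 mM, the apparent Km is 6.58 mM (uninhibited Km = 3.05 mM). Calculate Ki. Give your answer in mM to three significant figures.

Competitive: Km,app = α·Km with α = 1 + [I]/Ki.
α = Km,app/Km = 6.58/3.05 = 2.157.
Since α = 1 + [I]/Ki, [I]/Ki = 2.157 − 1 = 1.157 and Ki = 0.245/1.157 = 0.212 mM.

0.212 mM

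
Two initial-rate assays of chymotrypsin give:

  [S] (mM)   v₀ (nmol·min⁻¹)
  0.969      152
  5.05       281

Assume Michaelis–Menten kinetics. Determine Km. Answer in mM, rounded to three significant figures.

From v = Vmax[S]/(Km+[S]), each point gives Vmax = v(Km+[S])/[S].
Equating: 152(Km+0.969)/0.969 = 281(Km+5.05)/5.05.
156.9·Km + 152 = 55.64·Km + 281, so (156.9 − 55.64)·Km = 281 − 152.
Km = 129.0/101.2 = 1.27 mM; then Vmax = 152(1.27+0.969)/0.969 = 352 nmol·min⁻¹.

1.27 mM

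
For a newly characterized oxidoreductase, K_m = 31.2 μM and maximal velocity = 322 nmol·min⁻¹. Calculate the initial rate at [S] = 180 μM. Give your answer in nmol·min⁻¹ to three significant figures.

274 nmol·min⁻¹

[S]/(Km+[S]) = 180/211.2 = 0.8523, the fractional saturation.
v = 0.8523 × Vmax = 0.8523 × 322 = 274 nmol·min⁻¹.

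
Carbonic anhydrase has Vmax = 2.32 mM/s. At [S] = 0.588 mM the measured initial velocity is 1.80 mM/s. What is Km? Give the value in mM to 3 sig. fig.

v/Vmax = 1.80/2.32 = 0.7759 = [S]/(Km+[S]).
So Km + [S] = [S]/0.7759 = 0.7579 mM, giving Km = 0.7579 − 0.588 = 0.170 mM.

0.170 mM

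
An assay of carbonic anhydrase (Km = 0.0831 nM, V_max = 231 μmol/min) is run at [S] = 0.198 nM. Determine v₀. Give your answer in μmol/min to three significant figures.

163 μmol/min

v = Vmax·[S]/(Km + [S]) = 231 × 0.198 / (0.0831 + 0.198)
  = 45.74 / 0.2811 = 163 μmol/min.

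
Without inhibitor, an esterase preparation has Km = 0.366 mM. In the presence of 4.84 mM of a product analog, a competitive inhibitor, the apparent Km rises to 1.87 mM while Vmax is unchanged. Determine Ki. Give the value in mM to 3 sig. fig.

Competitive: Km,app = α·Km with α = 1 + [I]/Ki.
α = Km,app/Km = 1.87/0.366 = 5.109.
Since α = 1 + [I]/Ki, [I]/Ki = 5.109 − 1 = 4.109 and Ki = 4.84/4.109 = 1.18 mM.

1.18 mM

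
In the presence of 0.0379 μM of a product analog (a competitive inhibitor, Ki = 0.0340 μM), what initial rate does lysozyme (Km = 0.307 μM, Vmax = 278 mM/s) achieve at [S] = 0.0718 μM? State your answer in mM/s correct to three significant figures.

α = 1 + [I]/Ki = 1 + 0.0379/0.0340 = 2.115.
For a competitive inhibitor, Vmax is unchanged and the apparent Km becomes α·Km: Km,app = 0.649 μM, Vmax,app = 278 mM/s.
v = Vmax,app·[S]/(Km,app + [S]) = 278 × 0.0718/(0.649 + 0.0718) = 27.7 mM/s.

27.7 mM/s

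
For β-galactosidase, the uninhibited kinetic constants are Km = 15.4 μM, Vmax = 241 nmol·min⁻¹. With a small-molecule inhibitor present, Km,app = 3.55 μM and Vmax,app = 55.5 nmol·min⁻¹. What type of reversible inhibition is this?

uncompetitive

Both Km and Vmax decrease by the same factor (~4.34-fold) — characteristic of uncompetitive inhibition.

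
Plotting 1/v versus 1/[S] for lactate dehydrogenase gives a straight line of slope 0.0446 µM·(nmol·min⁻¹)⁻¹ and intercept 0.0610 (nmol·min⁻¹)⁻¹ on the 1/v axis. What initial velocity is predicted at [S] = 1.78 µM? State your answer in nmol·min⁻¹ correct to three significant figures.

The y-intercept is 1/Vmax, so Vmax = 1/0.0610 = 16.4 nmol·min⁻¹.
The slope is Km/Vmax, so Km = 0.0446 × 16.4 = 0.731 µM.
Then v = 16.4 × 1.78/(0.731 + 1.78) = 11.6 nmol·min⁻¹.

11.6 nmol·min⁻¹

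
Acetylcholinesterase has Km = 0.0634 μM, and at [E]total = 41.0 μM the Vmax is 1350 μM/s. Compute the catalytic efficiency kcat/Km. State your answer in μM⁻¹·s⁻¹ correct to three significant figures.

519 μM⁻¹·s⁻¹

kcat = Vmax/[E]total = 1350/41.0 = 32.9 s⁻¹.
kcat/Km = 32.9/0.0634 = 519 μM⁻¹·s⁻¹.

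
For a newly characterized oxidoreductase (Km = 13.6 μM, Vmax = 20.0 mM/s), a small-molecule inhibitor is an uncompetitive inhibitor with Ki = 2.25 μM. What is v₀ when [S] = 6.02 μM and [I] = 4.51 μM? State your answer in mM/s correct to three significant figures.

3.80 mM/s

With α = 1 + [I]/Ki = 1 + 4.51/2.25 = 3.004, the uncompetitive rate law is v = (Vmax/α)·[S] / (Km/α + [S]).
v = (20.0/3.004)×6.02 / (13.6/3.004 + 6.02) = 40.07/10.55 = 3.80 mM/s.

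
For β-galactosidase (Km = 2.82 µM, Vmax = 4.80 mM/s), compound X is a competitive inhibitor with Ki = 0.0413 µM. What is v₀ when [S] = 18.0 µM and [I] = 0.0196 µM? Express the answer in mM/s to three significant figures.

With α = 1 + [I]/Ki = 1 + 0.0196/0.0413 = 1.475, the competitive rate law is v = Vmax[S] / (αKm + [S]).
v = 4.80×18.0 / (1.475×2.82 + 18.0) = 86.40/22.16 = 3.90 mM/s.

3.90 mM/s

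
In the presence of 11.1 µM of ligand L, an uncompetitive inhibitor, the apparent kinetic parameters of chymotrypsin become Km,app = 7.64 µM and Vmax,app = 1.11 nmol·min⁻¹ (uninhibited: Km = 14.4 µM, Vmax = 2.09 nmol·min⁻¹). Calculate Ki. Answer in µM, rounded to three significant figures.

Uncompetitive: Vmax,app = Vmax/α (and Km,app = Km/α) with α = 1 + [I]/Ki.
α = Vmax/Vmax,app = 2.09/1.11 = 1.883.
Since α = 1 + [I]/Ki, [I]/Ki = 1.883 − 1 = 0.8829 and Ki = 11.1/0.8829 = 12.6 µM.

12.6 µM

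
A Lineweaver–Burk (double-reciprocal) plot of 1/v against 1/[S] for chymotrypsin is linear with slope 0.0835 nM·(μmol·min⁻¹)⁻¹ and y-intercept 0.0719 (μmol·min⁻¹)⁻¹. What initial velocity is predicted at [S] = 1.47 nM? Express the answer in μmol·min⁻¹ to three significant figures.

7.77 μmol·min⁻¹

The y-intercept is 1/Vmax, so Vmax = 1/0.0719 = 13.9 μmol·min⁻¹.
The slope is Km/Vmax, so Km = 0.0835 × 13.9 = 1.16 nM.
Then v = 13.9 × 1.47/(1.16 + 1.47) = 7.77 μmol·min⁻¹.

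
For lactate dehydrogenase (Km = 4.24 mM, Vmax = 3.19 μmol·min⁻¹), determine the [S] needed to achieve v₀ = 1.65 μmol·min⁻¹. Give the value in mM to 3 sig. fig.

The required fractional saturation is v/Vmax = 1.65/3.19 = 0.5172.
Then [S]/(Km+[S]) = 0.5172 ⇒ [S] = 4.24 × 0.5172/(1 − 0.5172) = 4.54 mM.

4.54 mM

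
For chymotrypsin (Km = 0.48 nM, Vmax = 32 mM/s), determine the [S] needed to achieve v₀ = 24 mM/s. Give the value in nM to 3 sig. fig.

The required fractional saturation is v/Vmax = 24/32 = 0.7500.
Then [S]/(Km+[S]) = 0.7500 ⇒ [S] = 0.48 × 0.7500/(1 − 0.7500) = 1.44 nM.

1.44 nM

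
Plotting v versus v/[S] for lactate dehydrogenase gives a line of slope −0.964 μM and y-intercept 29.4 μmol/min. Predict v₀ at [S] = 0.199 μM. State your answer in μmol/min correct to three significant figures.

5.03 μmol/min

In the Eadie–Hofstee form v = Vmax − Km·(v/[S]), the slope is −Km and the intercept is Vmax, so Km = 0.964 μM and Vmax = 29.4 μmol/min.
v = 29.4 × 0.199/(0.964 + 0.199) = 5.03 μmol/min.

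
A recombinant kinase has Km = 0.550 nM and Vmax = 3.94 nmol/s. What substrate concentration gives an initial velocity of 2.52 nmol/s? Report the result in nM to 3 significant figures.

Rearranging v = Vmax[S]/(Km+[S]) gives [S] = Km·v/(Vmax − v).
[S] = 0.550 × 2.52 / (3.94 − 2.52) = 1.386/1.420 = 0.976 nM.

0.976 nM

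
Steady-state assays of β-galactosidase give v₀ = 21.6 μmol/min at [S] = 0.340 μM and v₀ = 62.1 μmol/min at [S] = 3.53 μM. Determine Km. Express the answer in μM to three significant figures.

0.882 μM

From v = Vmax[S]/(Km+[S]), each point gives Vmax = v(Km+[S])/[S].
Equating: 21.6(Km+0.340)/0.340 = 62.1(Km+3.53)/3.53.
63.53·Km + 21.6 = 17.59·Km + 62.1, so (63.53 − 17.59)·Km = 62.1 − 21.6.
Km = 40.50/45.94 = 0.882 μM; then Vmax = 21.6(0.882+0.340)/0.340 = 77.6 μmol/min.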